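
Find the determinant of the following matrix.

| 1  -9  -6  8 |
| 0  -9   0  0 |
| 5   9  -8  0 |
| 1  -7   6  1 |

The determinant is -2934.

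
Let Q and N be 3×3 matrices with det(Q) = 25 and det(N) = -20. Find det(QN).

det(QN) = -500

det(QN) = det(Q)·det(N) = (25)·(-20) = -500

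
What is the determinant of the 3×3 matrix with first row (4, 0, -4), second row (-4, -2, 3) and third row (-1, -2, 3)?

-24

Expand along column 2:
  + (-2) · |4 -4; -1 3| = (-2)·(12 − 4) = -16
  − (-2) · |4 -4; -4 3| = −(-2)·(12 − 16) = -8
Sum: (-16) + (-8) = -24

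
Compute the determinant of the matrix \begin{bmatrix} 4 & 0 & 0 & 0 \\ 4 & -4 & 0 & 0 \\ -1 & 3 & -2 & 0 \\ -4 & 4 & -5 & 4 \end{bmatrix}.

The determinant is 128.

The matrix is lower triangular, so the determinant is the product of the diagonal entries:
det = (4) · (-4) · (-2) · (4) = 128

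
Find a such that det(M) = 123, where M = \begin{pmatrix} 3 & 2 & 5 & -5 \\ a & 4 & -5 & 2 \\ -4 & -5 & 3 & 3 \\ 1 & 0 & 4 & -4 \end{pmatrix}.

Expanding along the row containing a, det(M) is linear in a: det(M) = (48)·a + (-117).
Set (48)·a + (-117) = 123  ⇒  (48)·a = 240  ⇒  a = 5.

5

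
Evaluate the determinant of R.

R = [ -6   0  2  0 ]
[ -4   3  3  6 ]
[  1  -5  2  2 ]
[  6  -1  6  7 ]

Expand along row 1 (it has 2 zeros):
  + (-6) · M_11   where M_11 = det([3 3 6; -5 2 2; -1 6 7]) = -63
  + (2) · M_13   where M_13 = det([-4 3 6; 1 -5 2; 6 -1 7]) = 321
det = (+1)·(-6)·(-63) + (+1)·(2)·(321) = 1020

The determinant is 1020.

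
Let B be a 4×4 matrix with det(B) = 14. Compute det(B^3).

det(B^3) = (det B)^3 = (14)^3 = 2744

The determinant is 2744.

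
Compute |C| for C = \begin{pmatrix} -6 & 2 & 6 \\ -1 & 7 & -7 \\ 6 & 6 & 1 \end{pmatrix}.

det(C) = -664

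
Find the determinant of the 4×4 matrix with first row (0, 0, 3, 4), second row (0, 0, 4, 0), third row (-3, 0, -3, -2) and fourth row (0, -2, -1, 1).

-96

Expand along row 2 (it has 3 zeros):
  − (4) · M_23   where M_23 = det([0 0 4; -3 0 -2; 0 -2 1]) = 24
det = (-1)·(4)·(24) = -96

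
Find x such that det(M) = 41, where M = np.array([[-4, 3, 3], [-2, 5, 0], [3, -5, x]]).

Expanding along the row containing x, det(M) is linear in x: det(M) = (-14)·x + (-15).
Set (-14)·x + (-15) = 41  ⇒  (-14)·x = 56  ⇒  x = -4.

-4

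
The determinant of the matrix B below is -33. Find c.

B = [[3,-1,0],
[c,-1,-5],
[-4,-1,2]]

4

Expanding along the row containing c, det(B) is linear in c: det(B) = (2)·c + (-41).
Set (2)·c + (-41) = -33  ⇒  (2)·c = 8  ⇒  c = 4.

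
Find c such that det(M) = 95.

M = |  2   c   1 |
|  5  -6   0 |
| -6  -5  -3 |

Expanding along the column containing c, det(M) is linear in c: det(M) = (15)·c + (-25).
Set (15)·c + (-25) = 95  ⇒  (15)·c = 120  ⇒  c = 8.

c = 8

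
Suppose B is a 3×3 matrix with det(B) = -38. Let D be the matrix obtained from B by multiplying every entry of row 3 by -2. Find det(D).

Scaling one row by -2 multiplies the determinant by -2.
det(D) = (-2)·(-38) = 76

76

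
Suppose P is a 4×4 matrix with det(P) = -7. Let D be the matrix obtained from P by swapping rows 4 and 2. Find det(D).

|D| = 7

Swapping two rows multiplies the determinant by −1.
det(D) = (-1)·(-7) = 7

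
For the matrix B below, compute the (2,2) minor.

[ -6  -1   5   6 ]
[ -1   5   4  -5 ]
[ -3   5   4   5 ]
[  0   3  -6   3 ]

Delete row 2 and column 2; the remaining 3×3 submatrix is [-6 5 6; -3 4 5; 0 -6 3].
Its determinant is -99.

The minor is -99.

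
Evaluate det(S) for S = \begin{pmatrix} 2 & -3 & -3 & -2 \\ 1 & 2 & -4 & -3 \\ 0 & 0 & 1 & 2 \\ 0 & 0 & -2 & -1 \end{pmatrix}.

21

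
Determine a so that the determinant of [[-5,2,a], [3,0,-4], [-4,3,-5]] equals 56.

a = 6

Expanding along the column containing a, det(A) is linear in a: det(A) = (9)·a + (2).
Set (9)·a + (2) = 56  ⇒  (9)·a = 54  ⇒  a = 6.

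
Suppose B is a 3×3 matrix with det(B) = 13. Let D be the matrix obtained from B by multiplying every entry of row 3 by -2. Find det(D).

-26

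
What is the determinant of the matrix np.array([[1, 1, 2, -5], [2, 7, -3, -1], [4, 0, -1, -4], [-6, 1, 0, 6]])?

143

Expand along row 3 (it has 1 zero):
  + (4) · M_31   where M_31 = det([1 2 -5; 7 -3 -1; 1 0 6]) = -119
  + (-1) · M_33   where M_33 = det([1 1 -5; 2 7 -1; -6 1 6]) = -183
  − (-4) · M_34   where M_34 = det([1 1 2; 2 7 -3; -6 1 0]) = 109
det = (+1)·(4)·(-119) + (+1)·(-1)·(-183) + (-1)·(-4)·(109) = 143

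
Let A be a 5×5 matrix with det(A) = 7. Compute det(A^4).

det(A^4) = (det A)^4 = (7)^4 = 2401

2401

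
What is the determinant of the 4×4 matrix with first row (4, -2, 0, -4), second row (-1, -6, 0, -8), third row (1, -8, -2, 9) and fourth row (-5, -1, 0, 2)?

Expand along column 3 (it has 3 zeros):
  + (-2) · M_33   where M_33 = det([4 -2 -4; -1 -6 -8; -5 -1 2]) = -48
det = (+1)·(-2)·(-48) = 96

96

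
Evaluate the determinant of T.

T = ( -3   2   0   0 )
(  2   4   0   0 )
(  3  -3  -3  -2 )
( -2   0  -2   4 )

T is block lower-triangular with a 2×2 block and a 2×2 block on the diagonal, so its determinant equals the product of the determinants of the diagonal blocks.
det of the 2×2 block = -16
det of the 2×2 block = -16
det = (-16)·(-16) = 256

|T| = 256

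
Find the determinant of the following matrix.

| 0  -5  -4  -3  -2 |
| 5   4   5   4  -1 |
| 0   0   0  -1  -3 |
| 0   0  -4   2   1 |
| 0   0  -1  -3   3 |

The matrix is block upper-triangular with a 2×2 block and a 3×3 block on the diagonal, so its determinant equals the product of the determinants of the diagonal blocks.
det of the 2×2 block = 25
det of the 3×3 block = -53
det = (25)·(-53) = -1325

-1325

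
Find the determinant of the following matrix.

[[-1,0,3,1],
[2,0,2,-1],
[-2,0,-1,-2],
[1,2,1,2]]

Expand along column 2 (it has 3 zeros):
  + (2) · M_42   where M_42 = det([-1 3 1; 2 2 -1; -2 -1 -2]) = 25
det = (+1)·(2)·(25) = 50

50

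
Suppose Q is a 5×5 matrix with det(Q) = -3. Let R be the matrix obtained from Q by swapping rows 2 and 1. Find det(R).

Swapping two rows multiplies the determinant by −1.
det(R) = (-1)·(-3) = 3

|R| = 3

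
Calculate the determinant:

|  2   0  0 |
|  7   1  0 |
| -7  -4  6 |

The determinant is 12.

The matrix is lower triangular, so the determinant is the product of the diagonal entries:
det = (2) · (1) · (6) = 12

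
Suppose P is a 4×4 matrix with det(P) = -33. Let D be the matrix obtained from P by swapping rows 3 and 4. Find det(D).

det(D) = 33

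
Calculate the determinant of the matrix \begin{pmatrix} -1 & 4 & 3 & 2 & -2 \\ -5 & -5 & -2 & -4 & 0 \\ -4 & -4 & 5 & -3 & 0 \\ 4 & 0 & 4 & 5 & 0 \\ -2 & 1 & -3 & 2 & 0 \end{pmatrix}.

Expand along column 5 (it has 4 zeros):
  + (-2) · M_15   where M_15 = det([-5 -5 -2 -4; -4 -4 5 -3; 4 0 4 5; -2 1 -3 2]) = -655
det = (+1)·(-2)·(-655) = 1310

1310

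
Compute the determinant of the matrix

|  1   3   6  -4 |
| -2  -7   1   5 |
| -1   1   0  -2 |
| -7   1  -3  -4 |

The determinant is -166.

Expand along row 3 (it has 1 zero):
  + (-1) · M_31   where M_31 = det([3 6 -4; -7 1 5; 1 -3 -4]) = -185
  − (1) · M_32   where M_32 = det([1 6 -4; -2 1 5; -7 -3 -4]) = -299
  − (-2) · M_34   where M_34 = det([1 3 6; -2 -7 1; -7 1 -3]) = -325
det = (+1)·(-1)·(-185) + (-1)·(1)·(-299) + (-1)·(-2)·(-325) = -166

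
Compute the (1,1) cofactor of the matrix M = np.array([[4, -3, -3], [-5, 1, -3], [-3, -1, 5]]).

2

Delete row 1 and column 1; the remaining 2×2 submatrix is [1 -3; -1 5].
Its determinant is 1·5 − (-3)·(-1) = 2.
The cofactor carries sign (−1)^(1+1) = +1, so C_{1,1} = +(2) = 2.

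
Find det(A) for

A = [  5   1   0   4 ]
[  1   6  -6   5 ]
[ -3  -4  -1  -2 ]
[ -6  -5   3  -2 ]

Expand along row 1 (it has 1 zero):
  + (5) · M_11   where M_11 = det([6 -6 5; -4 -1 -2; -5 3 -2]) = -49
  − (1) · M_12   where M_12 = det([1 -6 5; -3 -1 -2; -6 3 -2]) = -103
  − (4) · M_14   where M_14 = det([1 6 -6; -3 -4 -1; -6 -5 3]) = 127
det = (+1)·(5)·(-49) + (-1)·(1)·(-103) + (-1)·(4)·(127) = -650

The determinant is -650.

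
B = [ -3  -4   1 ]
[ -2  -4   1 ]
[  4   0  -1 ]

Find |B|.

Expand along column 2:
  − (-4) · |-2 1; 4 -1| = −(-4)·(2 − 4) = -8
  + (-4) · |-3 1; 4 -1| = (-4)·(3 − 4) = 4
Sum: (-8) + (4) = -4

The determinant is -4.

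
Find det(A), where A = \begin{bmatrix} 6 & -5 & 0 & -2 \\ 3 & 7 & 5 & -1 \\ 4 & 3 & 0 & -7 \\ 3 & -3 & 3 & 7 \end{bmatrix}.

det(A) = -466

Expand along column 3 (it has 2 zeros):
  − (5) · M_23   where M_23 = det([6 -5 -2; 4 3 -7; 3 -3 7]) = 287
  − (3) · M_43   where M_43 = det([6 -5 -2; 3 7 -1; 4 3 -7]) = -323
det = (-1)·(5)·(287) + (-1)·(3)·(-323) = -466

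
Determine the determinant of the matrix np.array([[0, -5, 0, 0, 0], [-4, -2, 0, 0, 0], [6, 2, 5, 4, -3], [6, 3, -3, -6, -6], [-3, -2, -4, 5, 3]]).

The matrix is block lower-triangular with a 2×2 block and a 3×3 block on the diagonal, so its determinant equals the product of the determinants of the diagonal blocks.
det of the 2×2 block = -20
det of the 3×3 block = 309
det = (-20)·(309) = -6180

-6180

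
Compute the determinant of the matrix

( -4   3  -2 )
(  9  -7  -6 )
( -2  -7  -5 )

Expand along column 1:
  + (-4) · |-7 -6; -7 -5| = (-4)·(35 − 42) = 28
  − 9 · |3 -2; -7 -5| = −9·(-15 − 14) = 261
  + (-2) · |3 -2; -7 -6| = (-2)·(-18 − 14) = 64
Sum: (28) + (261) + (64) = 353

353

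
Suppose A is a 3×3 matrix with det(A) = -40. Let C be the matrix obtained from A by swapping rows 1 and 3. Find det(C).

Swapping two rows multiplies the determinant by −1.
det(C) = (-1)·(-40) = 40

|C| = 40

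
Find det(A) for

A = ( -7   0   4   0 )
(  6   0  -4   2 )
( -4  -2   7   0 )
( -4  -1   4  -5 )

|A| = -58

Expand along row 1 (it has 2 zeros):
  + (-7) · M_11   where M_11 = det([0 -4 2; -2 7 0; -1 4 -5]) = 38
  + (4) · M_13   where M_13 = det([6 0 2; -4 -2 0; -4 -1 -5]) = 52
det = (+1)·(-7)·(38) + (+1)·(4)·(52) = -58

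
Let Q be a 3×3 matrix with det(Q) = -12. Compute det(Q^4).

20736

det(Q^4) = (det Q)^4 = (-12)^4 = 20736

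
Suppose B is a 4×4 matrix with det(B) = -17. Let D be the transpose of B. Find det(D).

|D| = -17

det(Bᵀ) = det(B).
det(D) = (1)·(-17) = -17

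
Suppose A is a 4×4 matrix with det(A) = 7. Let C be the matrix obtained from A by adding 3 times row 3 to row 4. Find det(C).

Adding a multiple of one row to another leaves the determinant unchanged.
det(C) = (1)·(7) = 7

|C| = 7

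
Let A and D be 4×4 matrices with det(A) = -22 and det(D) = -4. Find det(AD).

88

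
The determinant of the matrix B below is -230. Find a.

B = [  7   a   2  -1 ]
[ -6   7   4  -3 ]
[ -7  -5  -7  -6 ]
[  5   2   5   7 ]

Expanding along the row containing a, det(B) is linear in a: det(B) = (-190)·a + (530).
Set (-190)·a + (530) = -230  ⇒  (-190)·a = -760  ⇒  a = 4.

4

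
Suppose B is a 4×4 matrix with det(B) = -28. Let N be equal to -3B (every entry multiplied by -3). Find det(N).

-2268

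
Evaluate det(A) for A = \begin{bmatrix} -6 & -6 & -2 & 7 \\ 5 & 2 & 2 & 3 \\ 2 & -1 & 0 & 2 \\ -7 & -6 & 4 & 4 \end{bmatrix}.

|A| = 544

Expand along row 3 (it has 1 zero):
  + (2) · M_31   where M_31 = det([-6 -2 7; 2 2 3; -6 4 4]) = 216
  − (-1) · M_32   where M_32 = det([-6 -2 7; 5 2 3; -7 4 4]) = 344
  − (2) · M_34   where M_34 = det([-6 -6 -2; 5 2 2; -7 -6 4]) = 116
det = (+1)·(2)·(216) + (-1)·(-1)·(344) + (-1)·(2)·(116) = 544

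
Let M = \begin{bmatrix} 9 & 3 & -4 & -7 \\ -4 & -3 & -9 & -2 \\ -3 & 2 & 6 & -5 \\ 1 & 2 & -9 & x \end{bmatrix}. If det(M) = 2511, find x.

Expanding along the row containing x, det(M) is linear in x: det(M) = (221)·x + (3837).
Set (221)·x + (3837) = 2511  ⇒  (221)·x = -1326  ⇒  x = -6.

x = -6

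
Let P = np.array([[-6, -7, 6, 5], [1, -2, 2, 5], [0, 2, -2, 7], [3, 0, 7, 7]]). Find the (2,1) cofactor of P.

Delete row 2 and column 1; the remaining 3×3 submatrix is [-7 6 5; 2 -2 7; 0 7 7].
Its determinant is 427.
The cofactor carries sign (−1)^(2+1) = −1, so C_{2,1} = −(427) = -427.

-427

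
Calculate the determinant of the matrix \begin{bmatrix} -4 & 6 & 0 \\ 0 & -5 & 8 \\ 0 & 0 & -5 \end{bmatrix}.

-100

The matrix is upper triangular, so the determinant is the product of the diagonal entries:
det = (-4) · (-5) · (-5) = -100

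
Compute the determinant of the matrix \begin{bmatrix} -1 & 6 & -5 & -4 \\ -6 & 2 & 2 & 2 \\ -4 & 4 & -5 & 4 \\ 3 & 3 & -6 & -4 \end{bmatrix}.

190

Expand along row 1:
  + (-1) · M_11   where M_11 = det([2 2 2; 4 -5 4; 3 -6 -4]) = 126
  − (6) · M_12   where M_12 = det([-6 2 2; -4 -5 4; 3 -6 -4]) = -194
  + (-5) · M_13   where M_13 = det([-6 2 2; -4 4 4; 3 3 -4]) = 112
  − (-4) · M_14   where M_14 = det([-6 2 2; -4 4 -5; 3 3 -6]) = -72
det = (+1)·(-1)·(126) + (-1)·(6)·(-194) + (+1)·(-5)·(112) + (-1)·(-4)·(-72) = 190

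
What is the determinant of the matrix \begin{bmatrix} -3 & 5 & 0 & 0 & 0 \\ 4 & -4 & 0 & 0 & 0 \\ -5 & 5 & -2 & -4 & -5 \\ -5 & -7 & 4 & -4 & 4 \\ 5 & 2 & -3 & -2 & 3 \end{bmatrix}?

The determinant is -1632.

The matrix is block lower-triangular with a 2×2 block and a 3×3 block on the diagonal, so its determinant equals the product of the determinants of the diagonal blocks.
det of the 2×2 block = -8
det of the 3×3 block = 204
det = (-8)·(204) = -1632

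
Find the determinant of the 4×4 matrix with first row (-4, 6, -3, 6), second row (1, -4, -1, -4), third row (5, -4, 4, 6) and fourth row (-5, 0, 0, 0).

Expand along row 4 (it has 3 zeros):
  − (-5) · M_41   where M_41 = det([6 -3 6; -4 -1 -4; -4 4 6]) = -180
det = (-1)·(-5)·(-180) = -900

-900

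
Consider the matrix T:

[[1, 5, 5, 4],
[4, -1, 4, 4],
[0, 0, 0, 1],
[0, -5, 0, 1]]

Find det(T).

Expand along row 3 (it has 3 zeros):
  − (1) · M_34   where M_34 = det([1 5 5; 4 -1 4; 0 -5 0]) = -80
det = (-1)·(1)·(-80) = 80

|T| = 80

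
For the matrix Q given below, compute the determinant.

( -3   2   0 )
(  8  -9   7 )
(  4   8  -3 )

191

Expand along column 3:
  − 7 · |-3 2; 4 8| = −7·(-24 − 8) = 224
  + (-3) · |-3 2; 8 -9| = (-3)·(27 − 16) = -33
Sum: (224) + (-33) = 191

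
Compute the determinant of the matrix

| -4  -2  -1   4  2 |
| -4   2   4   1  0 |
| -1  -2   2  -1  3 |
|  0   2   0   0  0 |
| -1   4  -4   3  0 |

Expand along row 4 (it has 4 zeros):
  + (2) · M_42   where M_42 = det([-4 -1 4 2; -4 4 1 0; -1 2 -1 3; -1 -4 3 0]) = -43
det = (+1)·(2)·(-43) = -86

The determinant is -86.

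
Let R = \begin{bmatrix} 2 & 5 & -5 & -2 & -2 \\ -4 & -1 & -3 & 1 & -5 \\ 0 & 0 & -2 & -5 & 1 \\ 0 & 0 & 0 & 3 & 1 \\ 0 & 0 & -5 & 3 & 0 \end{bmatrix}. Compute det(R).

det(R) = 828

R is block upper-triangular with a 2×2 block and a 3×3 block on the diagonal, so its determinant equals the product of the determinants of the diagonal blocks.
det of the 2×2 block = 18
det of the 3×3 block = 46
det = (18)·(46) = 828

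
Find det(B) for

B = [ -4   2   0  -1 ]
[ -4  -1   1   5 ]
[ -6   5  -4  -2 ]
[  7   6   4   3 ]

det(B) = -1111

Expand along row 1 (it has 1 zero):
  + (-4) · M_11   where M_11 = det([-1 1 5; 5 -4 -2; 6 4 3]) = 197
  − (2) · M_12   where M_12 = det([-4 1 5; -6 -4 -2; 7 4 3]) = 40
  − (-1) · M_14   where M_14 = det([-4 -1 1; -6 5 -4; 7 6 4]) = -243
det = (+1)·(-4)·(197) + (-1)·(2)·(40) + (-1)·(-1)·(-243) = -1111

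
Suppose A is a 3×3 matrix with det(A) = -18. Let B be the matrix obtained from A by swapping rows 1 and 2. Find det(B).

Swapping two rows multiplies the determinant by −1.
det(B) = (-1)·(-18) = 18

det(B) = 18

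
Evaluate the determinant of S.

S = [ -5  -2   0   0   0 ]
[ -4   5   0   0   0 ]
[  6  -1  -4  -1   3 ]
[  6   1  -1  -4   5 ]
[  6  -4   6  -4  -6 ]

The determinant is 3828.

S is block lower-triangular with a 2×2 block and a 3×3 block on the diagonal, so its determinant equals the product of the determinants of the diagonal blocks.
det of the 2×2 block = -33
det of the 3×3 block = -116
det = (-33)·(-116) = 3828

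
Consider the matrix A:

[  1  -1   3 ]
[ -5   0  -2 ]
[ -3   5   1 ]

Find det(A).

Expand along column 2:
  − (-1) · |-5 -2; -3 1| = −(-1)·(-5 − 6) = -11
  − 5 · |1 3; -5 -2| = −5·(-2 − (-15)) = -65
Sum: (-11) + (-65) = -76

det(A) = -76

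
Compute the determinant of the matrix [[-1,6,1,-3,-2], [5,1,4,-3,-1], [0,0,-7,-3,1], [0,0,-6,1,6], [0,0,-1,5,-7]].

The determinant is -11594.

The matrix is block upper-triangular with a 2×2 block and a 3×3 block on the diagonal, so its determinant equals the product of the determinants of the diagonal blocks.
det of the 2×2 block = -31
det of the 3×3 block = 374
det = (-31)·(374) = -11594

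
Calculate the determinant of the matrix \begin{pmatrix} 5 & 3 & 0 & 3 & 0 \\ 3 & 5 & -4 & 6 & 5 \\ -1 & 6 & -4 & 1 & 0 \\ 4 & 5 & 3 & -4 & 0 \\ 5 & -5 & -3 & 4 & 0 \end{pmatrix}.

The determinant is 6885.

Expand along column 5 (it has 4 zeros):
  − (5) · M_25   where M_25 = det([5 3 0 3; -1 6 -4 1; 4 5 3 -4; 5 -5 -3 4]) = -1377
det = (-1)·(5)·(-1377) = 6885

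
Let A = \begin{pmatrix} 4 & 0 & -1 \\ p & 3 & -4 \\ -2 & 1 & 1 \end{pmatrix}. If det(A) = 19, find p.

3

Expanding along the column containing p, det(A) is linear in p: det(A) = (-1)·p + (22).
Set (-1)·p + (22) = 19  ⇒  (-1)·p = -3  ⇒  p = 3.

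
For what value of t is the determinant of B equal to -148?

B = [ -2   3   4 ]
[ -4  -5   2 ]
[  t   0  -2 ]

t = -4

Expanding along the row containing t, det(B) is linear in t: det(B) = (26)·t + (-44).
Set (26)·t + (-44) = -148  ⇒  (26)·t = -104  ⇒  t = -4.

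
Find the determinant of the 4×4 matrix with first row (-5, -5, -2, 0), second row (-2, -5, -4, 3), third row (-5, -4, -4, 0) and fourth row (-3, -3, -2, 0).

Expand along column 4 (it has 3 zeros):
  + (3) · M_24   where M_24 = det([-5 -5 -2; -5 -4 -4; -3 -3 -2]) = 4
det = (+1)·(3)·(4) = 12

12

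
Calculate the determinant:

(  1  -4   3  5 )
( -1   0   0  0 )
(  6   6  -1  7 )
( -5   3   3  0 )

The determinant is 252.

Expand along row 2 (it has 3 zeros):
  − (-1) · M_21   where M_21 = det([-4 3 5; 6 -1 7; 3 3 0]) = 252
det = (-1)·(-1)·(252) = 252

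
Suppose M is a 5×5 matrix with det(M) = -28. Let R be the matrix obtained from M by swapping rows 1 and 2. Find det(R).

The determinant is 28.

Swapping two rows multiplies the determinant by −1.
det(R) = (-1)·(-28) = 28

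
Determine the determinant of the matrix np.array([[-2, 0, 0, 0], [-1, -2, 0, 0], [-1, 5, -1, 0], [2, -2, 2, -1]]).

The determinant is 4.

The matrix is lower triangular, so the determinant is the product of the diagonal entries:
det = (-2) · (-2) · (-1) · (-1) = 4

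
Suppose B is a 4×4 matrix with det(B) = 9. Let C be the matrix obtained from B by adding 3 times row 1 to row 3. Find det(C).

Adding a multiple of one row to another leaves the determinant unchanged.
det(C) = (1)·(9) = 9

det(C) = 9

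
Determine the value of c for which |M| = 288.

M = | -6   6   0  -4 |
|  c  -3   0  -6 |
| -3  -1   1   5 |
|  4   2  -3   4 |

3

Expanding along the column containing c, det(M) is linear in c: det(M) = (-110)·c + (618).
Set (-110)·c + (618) = 288  ⇒  (-110)·c = -330  ⇒  c = 3.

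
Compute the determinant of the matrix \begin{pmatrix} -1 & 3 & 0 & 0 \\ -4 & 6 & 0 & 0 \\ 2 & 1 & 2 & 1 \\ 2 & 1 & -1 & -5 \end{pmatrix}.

The matrix is block lower-triangular with a 2×2 block and a 2×2 block on the diagonal, so its determinant equals the product of the determinants of the diagonal blocks.
det of the 2×2 block = 6
det of the 2×2 block = -9
det = (6)·(-9) = -54

-54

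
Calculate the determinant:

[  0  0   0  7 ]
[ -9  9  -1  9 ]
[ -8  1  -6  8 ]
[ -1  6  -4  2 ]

The determinant is 3325.

Expand along row 1 (it has 3 zeros):
  − (7) · M_14   where M_14 = det([-9 9 -1; -8 1 -6; -1 6 -4]) = -475
det = (-1)·(7)·(-475) = 3325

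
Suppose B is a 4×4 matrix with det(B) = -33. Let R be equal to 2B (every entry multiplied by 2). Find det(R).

-528

For a 4×4 matrix, det(2B) = 2^4·det(B) = 16·det(B).
det(R) = (16)·(-33) = -528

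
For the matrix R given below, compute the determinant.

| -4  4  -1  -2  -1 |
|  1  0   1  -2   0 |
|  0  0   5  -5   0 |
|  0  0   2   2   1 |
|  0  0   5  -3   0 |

|R| = 40

R is block upper-triangular with a 2×2 block and a 3×3 block on the diagonal, so its determinant equals the product of the determinants of the diagonal blocks.
det of the 2×2 block = -4
det of the 3×3 block = -10
det = (-4)·(-10) = 40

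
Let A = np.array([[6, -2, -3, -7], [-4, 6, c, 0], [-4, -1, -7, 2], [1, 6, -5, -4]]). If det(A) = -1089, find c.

Expanding along the column containing c, det(A) is linear in c: det(A) = (-141)·c + (-1230).
Set (-141)·c + (-1230) = -1089  ⇒  (-141)·c = 141  ⇒  c = -1.

c = -1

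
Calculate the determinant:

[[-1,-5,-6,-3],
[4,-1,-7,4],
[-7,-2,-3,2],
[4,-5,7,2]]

Expand along row 1:
  + (-1) · M_11   where M_11 = det([-1 -7 4; -2 -3 2; -5 7 2]) = -54
  − (-5) · M_12   where M_12 = det([4 -7 4; -7 -3 2; 4 7 2]) = -382
  + (-6) · M_13   where M_13 = det([4 -1 4; -7 -2 2; 4 -5 2]) = 174
  − (-3) · M_14   where M_14 = det([4 -1 -7; -7 -2 -3; 4 -5 7]) = -454
det = (+1)·(-1)·(-54) + (-1)·(-5)·(-382) + (+1)·(-6)·(174) + (-1)·(-3)·(-454) = -4262

The determinant is -4262.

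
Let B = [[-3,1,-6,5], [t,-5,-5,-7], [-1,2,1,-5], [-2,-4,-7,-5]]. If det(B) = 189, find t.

Expanding along the row containing t, det(B) is linear in t: det(B) = (270)·t + (189).
Set (270)·t + (189) = 189  ⇒  (270)·t = 0  ⇒  t = 0.

0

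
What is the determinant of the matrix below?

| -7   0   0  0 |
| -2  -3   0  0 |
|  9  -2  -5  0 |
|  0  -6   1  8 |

The matrix is lower triangular, so the determinant is the product of the diagonal entries:
det = (-7) · (-3) · (-5) · (8) = -840

-840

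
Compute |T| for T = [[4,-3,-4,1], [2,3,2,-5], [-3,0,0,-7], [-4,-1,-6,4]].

The determinant is -1046.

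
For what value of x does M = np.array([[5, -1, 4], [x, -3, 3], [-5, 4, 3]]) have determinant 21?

Expanding along the row containing x, det(M) is linear in x: det(M) = (19)·x + (-150).
Set (19)·x + (-150) = 21  ⇒  (19)·x = 171  ⇒  x = 9.

x = 9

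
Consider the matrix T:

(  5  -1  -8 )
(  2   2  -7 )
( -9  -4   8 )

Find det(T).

Expand along row 1:
  + 5 · |2 -7; -4 8| = 5·(16 − 28) = -60
  − (-1) · |2 -7; -9 8| = −(-1)·(16 − 63) = -47
  + (-8) · |2 2; -9 -4| = (-8)·(-8 − (-18)) = -80
Sum: (-60) + (-47) + (-80) = -187

-187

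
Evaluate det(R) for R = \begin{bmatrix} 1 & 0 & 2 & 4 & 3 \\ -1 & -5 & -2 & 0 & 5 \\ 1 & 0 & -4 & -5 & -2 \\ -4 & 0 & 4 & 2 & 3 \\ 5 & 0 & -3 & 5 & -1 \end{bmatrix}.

-675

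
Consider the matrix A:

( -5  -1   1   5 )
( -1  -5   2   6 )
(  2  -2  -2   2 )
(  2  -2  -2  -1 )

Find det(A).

Expand along row 1:
  + (-5) · M_11   where M_11 = det([-5 2 6; -2 -2 2; -2 -2 -1]) = -42
  − (-1) · M_12   where M_12 = det([-1 2 6; 2 -2 2; 2 -2 -1]) = 6
  + (1) · M_13   where M_13 = det([-1 -5 6; 2 -2 2; 2 -2 -1]) = -36
  − (5) · M_14   where M_14 = det([-1 -5 2; 2 -2 -2; 2 -2 -2]) = 0
det = (+1)·(-5)·(-42) + (-1)·(-1)·(6) + (+1)·(1)·(-36) + (-1)·(5)·(0) = 180

180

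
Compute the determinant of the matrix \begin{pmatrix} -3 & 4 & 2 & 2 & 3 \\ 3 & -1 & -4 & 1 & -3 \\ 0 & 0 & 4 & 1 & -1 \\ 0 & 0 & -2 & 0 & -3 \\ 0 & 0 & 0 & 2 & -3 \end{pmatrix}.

The determinant is -198.

The matrix is block upper-triangular with a 2×2 block and a 3×3 block on the diagonal, so its determinant equals the product of the determinants of the diagonal blocks.
det of the 2×2 block = -9
det of the 3×3 block = 22
det = (-9)·(22) = -198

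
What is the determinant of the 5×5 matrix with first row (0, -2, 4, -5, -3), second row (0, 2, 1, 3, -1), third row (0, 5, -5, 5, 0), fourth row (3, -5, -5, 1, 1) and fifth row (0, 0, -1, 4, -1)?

The determinant is 675.

Expand along column 1 (it has 4 zeros):
  − (3) · M_41   where M_41 = det([-2 4 -5 -3; 2 1 3 -1; 5 -5 5 0; 0 -1 4 -1]) = -225
det = (-1)·(3)·(-225) = 675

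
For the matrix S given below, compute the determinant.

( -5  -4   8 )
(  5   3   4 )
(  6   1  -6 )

Expand along column 1:
  + (-5) · |3 4; 1 -6| = (-5)·(-18 − 4) = 110
  − 5 · |-4 8; 1 -6| = −5·(24 − 8) = -80
  + 6 · |-4 8; 3 4| = 6·(-16 − 24) = -240
Sum: (110) + (-80) + (-240) = -210

The determinant is -210.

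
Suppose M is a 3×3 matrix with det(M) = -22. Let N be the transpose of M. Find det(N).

det(Mᵀ) = det(M).
det(N) = (1)·(-22) = -22

|N| = -22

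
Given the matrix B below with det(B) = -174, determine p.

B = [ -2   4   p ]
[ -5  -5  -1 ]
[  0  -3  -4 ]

p = -4

Expanding along the row containing p, det(B) is linear in p: det(B) = (15)·p + (-114).
Set (15)·p + (-114) = -174  ⇒  (15)·p = -60  ⇒  p = -4.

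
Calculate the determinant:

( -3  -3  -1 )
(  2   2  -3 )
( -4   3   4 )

Expand along column 1:
  + (-3) · |2 -3; 3 4| = (-3)·(8 − (-9)) = -51
  − 2 · |-3 -1; 3 4| = −2·(-12 − (-3)) = 18
  + (-4) · |-3 -1; 2 -3| = (-4)·(9 − (-2)) = -44
Sum: (-51) + (18) + (-44) = -77

-77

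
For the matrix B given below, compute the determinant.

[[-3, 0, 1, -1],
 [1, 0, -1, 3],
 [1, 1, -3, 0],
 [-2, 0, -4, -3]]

Expand along column 2 (it has 3 zeros):
  − (1) · M_32   where M_32 = det([-3 1 -1; 1 -1 3; -2 -4 -3]) = -42
det = (-1)·(1)·(-42) = 42

42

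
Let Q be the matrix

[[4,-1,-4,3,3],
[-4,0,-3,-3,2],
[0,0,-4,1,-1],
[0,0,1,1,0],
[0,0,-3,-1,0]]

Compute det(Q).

Q is block upper-triangular with a 2×2 block and a 3×3 block on the diagonal, so its determinant equals the product of the determinants of the diagonal blocks.
det of the 2×2 block = -4
det of the 3×3 block = -2
det = (-4)·(-2) = 8

The determinant is 8.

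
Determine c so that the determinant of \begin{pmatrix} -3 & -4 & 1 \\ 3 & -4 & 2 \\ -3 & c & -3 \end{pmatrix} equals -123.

Expanding along the row containing c, det(A) is linear in c: det(A) = (9)·c + (-60).
Set (9)·c + (-60) = -123  ⇒  (9)·c = -63  ⇒  c = -7.

c = -7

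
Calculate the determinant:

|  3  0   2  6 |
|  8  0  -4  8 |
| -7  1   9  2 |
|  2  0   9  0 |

The determinant is -296.

Expand along column 2 (it has 3 zeros):
  − (1) · M_32   where M_32 = det([3 2 6; 8 -4 8; 2 9 0]) = 296
det = (-1)·(1)·(296) = -296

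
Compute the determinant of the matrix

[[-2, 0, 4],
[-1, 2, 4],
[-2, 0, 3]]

Expand along column 2:
  + 2 · |-2 4; -2 3| = 2·(-6 − (-8)) = 4

4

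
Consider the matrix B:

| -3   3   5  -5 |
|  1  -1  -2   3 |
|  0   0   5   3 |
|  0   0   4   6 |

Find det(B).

det(B) = 0

B is block upper-triangular with a 2×2 block and a 2×2 block on the diagonal, so its determinant equals the product of the determinants of the diagonal blocks.
det of the 2×2 block = 0
det of the 2×2 block = 18
det = (0)·(18) = 0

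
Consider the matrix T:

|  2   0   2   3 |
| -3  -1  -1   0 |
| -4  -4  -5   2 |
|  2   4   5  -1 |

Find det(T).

32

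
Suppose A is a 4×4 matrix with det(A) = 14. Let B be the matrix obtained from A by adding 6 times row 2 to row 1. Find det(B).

Adding a multiple of one row to another leaves the determinant unchanged.
det(B) = (1)·(14) = 14

14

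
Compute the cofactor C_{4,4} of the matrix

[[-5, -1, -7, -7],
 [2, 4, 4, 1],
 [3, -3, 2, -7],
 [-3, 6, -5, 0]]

18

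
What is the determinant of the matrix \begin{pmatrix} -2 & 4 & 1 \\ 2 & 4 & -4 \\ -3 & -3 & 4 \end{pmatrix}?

14

Expand along row 1:
  + (-2) · |4 -4; -3 4| = (-2)·(16 − 12) = -8
  − 4 · |2 -4; -3 4| = −4·(8 − 12) = 16
  + 1 · |2 4; -3 -3| = 1·(-6 − (-12)) = 6
Sum: (-8) + (16) + (6) = 14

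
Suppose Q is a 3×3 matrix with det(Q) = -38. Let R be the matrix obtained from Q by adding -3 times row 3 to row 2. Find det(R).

Adding a multiple of one row to another leaves the determinant unchanged.
det(R) = (1)·(-38) = -38

-38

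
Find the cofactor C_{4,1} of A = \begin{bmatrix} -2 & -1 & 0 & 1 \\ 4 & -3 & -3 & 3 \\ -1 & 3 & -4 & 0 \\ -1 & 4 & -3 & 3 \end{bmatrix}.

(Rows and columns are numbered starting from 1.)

Delete row 4 and column 1; the remaining 3×3 submatrix is [-1 0 1; -3 -3 3; 3 -4 0].
Its determinant is 9.
The cofactor carries sign (−1)^(4+1) = −1, so C_{4,1} = −(9) = -9.

The cofactor is -9.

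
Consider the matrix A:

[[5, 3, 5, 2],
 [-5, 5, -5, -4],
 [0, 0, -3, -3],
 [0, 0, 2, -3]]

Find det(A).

The determinant is 600.

A is block upper-triangular with a 2×2 block and a 2×2 block on the diagonal, so its determinant equals the product of the determinants of the diagonal blocks.
det of the 2×2 block = 40
det of the 2×2 block = 15
det = (40)·(15) = 600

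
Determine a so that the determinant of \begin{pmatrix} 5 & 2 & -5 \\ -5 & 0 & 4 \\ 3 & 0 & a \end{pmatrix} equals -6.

a = -3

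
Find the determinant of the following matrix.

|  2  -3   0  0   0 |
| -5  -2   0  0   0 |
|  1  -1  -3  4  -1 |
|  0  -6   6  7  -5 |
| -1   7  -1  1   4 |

The determinant is 3572.

The matrix is block lower-triangular with a 2×2 block and a 3×3 block on the diagonal, so its determinant equals the product of the determinants of the diagonal blocks.
det of the 2×2 block = -19
det of the 3×3 block = -188
det = (-19)·(-188) = 3572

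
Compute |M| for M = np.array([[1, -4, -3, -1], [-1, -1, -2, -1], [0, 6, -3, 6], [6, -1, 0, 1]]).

-189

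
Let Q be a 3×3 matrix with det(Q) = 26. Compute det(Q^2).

676

det(Q^2) = (det Q)^2 = (26)^2 = 676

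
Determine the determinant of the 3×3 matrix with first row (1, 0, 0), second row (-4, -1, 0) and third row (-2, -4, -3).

The matrix is lower triangular, so the determinant is the product of the diagonal entries:
det = (1) · (-1) · (-3) = 3

The determinant is 3.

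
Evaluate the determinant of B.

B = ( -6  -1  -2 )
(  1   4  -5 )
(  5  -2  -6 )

Expand along column 1:
  + (-6) · |4 -5; -2 -6| = (-6)·(-24 − 10) = 204
  − 1 · |-1 -2; -2 -6| = −1·(6 − 4) = -2
  + 5 · |-1 -2; 4 -5| = 5·(5 − (-8)) = 65
Sum: (204) + (-2) + (65) = 267

|B| = 267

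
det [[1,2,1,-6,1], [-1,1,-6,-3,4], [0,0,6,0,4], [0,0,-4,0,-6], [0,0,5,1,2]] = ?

60

The matrix is block upper-triangular with a 2×2 block and a 3×3 block on the diagonal, so its determinant equals the product of the determinants of the diagonal blocks.
det of the 2×2 block = 3
det of the 3×3 block = 20
det = (3)·(20) = 60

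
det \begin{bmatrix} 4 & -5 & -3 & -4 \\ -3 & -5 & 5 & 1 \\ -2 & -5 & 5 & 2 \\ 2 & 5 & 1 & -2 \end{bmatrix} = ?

Expand along row 1:
  + (4) · M_11   where M_11 = det([-5 5 1; -5 5 2; 5 1 -2]) = 30
  − (-5) · M_12   where M_12 = det([-3 5 1; -2 5 2; 2 1 -2]) = 24
  + (-3) · M_13   where M_13 = det([-3 -5 1; -2 -5 2; 2 5 -2]) = 0
  − (-4) · M_14   where M_14 = det([-3 -5 5; -2 -5 5; 2 5 1]) = 30
det = (+1)·(4)·(30) + (-1)·(-5)·(24) + (+1)·(-3)·(0) + (-1)·(-4)·(30) = 360

The determinant is 360.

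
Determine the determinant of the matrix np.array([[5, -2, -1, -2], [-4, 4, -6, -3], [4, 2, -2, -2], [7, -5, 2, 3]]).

392

Expand along row 1:
  + (5) · M_11   where M_11 = det([4 -6 -3; 2 -2 -2; -5 2 3]) = -14
  − (-2) · M_12   where M_12 = det([-4 -6 -3; 4 -2 -2; 7 2 3]) = 98
  + (-1) · M_13   where M_13 = det([-4 4 -3; 4 2 -2; 7 -5 3]) = 14
  − (-2) · M_14   where M_14 = det([-4 4 -6; 4 2 -2; 7 -5 2]) = 140
det = (+1)·(5)·(-14) + (-1)·(-2)·(98) + (+1)·(-1)·(14) + (-1)·(-2)·(140) = 392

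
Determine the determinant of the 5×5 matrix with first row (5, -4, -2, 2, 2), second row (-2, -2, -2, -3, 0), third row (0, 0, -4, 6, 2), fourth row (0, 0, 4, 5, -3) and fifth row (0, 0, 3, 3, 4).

The matrix is block upper-triangular with a 2×2 block and a 3×3 block on the diagonal, so its determinant equals the product of the determinants of the diagonal blocks.
det of the 2×2 block = -18
det of the 3×3 block = -272
det = (-18)·(-272) = 4896

The determinant is 4896.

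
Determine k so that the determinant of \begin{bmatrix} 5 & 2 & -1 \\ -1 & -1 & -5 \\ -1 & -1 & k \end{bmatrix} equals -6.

-3

Expanding along the column containing k, det(B) is linear in k: det(B) = (-3)·k + (-15).
Set (-3)·k + (-15) = -6  ⇒  (-3)·k = 9  ⇒  k = -3.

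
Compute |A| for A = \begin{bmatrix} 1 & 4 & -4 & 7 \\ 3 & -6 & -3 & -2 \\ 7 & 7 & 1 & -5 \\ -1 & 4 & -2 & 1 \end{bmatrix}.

The determinant is 1718.

Expand along row 1:
  + (1) · M_11   where M_11 = det([-6 -3 -2; 7 1 -5; 4 -2 1]) = 171
  − (4) · M_12   where M_12 = det([3 -3 -2; 7 1 -5; -1 -2 1]) = 5
  + (-4) · M_13   where M_13 = det([3 -6 -2; 7 7 -5; -1 4 1]) = 23
  − (7) · M_14   where M_14 = det([3 -6 -3; 7 7 1; -1 4 -2]) = -237
det = (+1)·(1)·(171) + (-1)·(4)·(5) + (+1)·(-4)·(23) + (-1)·(7)·(-237) = 1718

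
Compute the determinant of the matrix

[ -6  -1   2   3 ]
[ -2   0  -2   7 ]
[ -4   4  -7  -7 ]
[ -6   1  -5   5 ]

Expand along row 2 (it has 1 zero):
  − (-2) · M_21   where M_21 = det([-1 2 3; 4 -7 -7; 1 -5 5]) = -23
  − (-2) · M_23   where M_23 = det([-6 -1 3; -4 4 -7; -6 1 5]) = -164
  + (7) · M_24   where M_24 = det([-6 -1 2; -4 4 -7; -6 1 -5]) = 96
det = (-1)·(-2)·(-23) + (-1)·(-2)·(-164) + (+1)·(7)·(96) = 298

The determinant is 298.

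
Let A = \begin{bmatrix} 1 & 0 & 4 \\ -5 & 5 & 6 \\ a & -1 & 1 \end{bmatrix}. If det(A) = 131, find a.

Expanding along the row containing a, det(A) is linear in a: det(A) = (-20)·a + (31).
Set (-20)·a + (31) = 131  ⇒  (-20)·a = 100  ⇒  a = -5.

a = -5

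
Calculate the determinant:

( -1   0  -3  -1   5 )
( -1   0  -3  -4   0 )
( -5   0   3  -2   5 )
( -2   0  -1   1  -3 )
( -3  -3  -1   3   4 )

Expand along column 2 (it has 4 zeros):
  − (-3) · M_52   where M_52 = det([-1 -3 -1 5; -1 -3 -4 0; -5 3 -2 5; -2 -1 1 -3]) = 597
det = (-1)·(-3)·(597) = 1791

1791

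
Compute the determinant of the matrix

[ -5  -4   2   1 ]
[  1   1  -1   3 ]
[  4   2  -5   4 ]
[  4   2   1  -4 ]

Expand along row 1:
  + (-5) · M_11   where M_11 = det([1 -1 3; 2 -5 4; 2 1 -4]) = 36
  − (-4) · M_12   where M_12 = det([1 -1 3; 4 -5 4; 4 1 -4]) = 56
  + (2) · M_13   where M_13 = det([1 1 3; 4 2 4; 4 2 -4]) = 16
  − (1) · M_14   where M_14 = det([1 1 -1; 4 2 -5; 4 2 1]) = -12
det = (+1)·(-5)·(36) + (-1)·(-4)·(56) + (+1)·(2)·(16) + (-1)·(1)·(-12) = 88

The determinant is 88.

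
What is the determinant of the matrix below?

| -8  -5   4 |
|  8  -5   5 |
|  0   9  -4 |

The determinant is 328.

Expand along row 3:
  − 9 · |-8 4; 8 5| = −9·(-40 − 32) = 648
  + (-4) · |-8 -5; 8 -5| = (-4)·(40 − (-40)) = -320
Sum: (648) + (-320) = 328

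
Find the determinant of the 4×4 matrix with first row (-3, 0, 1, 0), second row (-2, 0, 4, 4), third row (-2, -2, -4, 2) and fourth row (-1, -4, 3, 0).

Expand along row 1 (it has 2 zeros):
  + (-3) · M_11   where M_11 = det([0 4 4; -2 -4 2; -4 3 0]) = -120
  + (1) · M_13   where M_13 = det([-2 0 4; -2 -2 2; -1 -4 0]) = 8
det = (+1)·(-3)·(-120) + (+1)·(1)·(8) = 368

368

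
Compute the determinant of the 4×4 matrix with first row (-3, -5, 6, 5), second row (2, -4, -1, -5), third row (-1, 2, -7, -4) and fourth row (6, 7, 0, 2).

The determinant is -552.

Expand along row 4 (it has 1 zero):
  − (6) · M_41   where M_41 = det([-5 6 5; -4 -1 -5; 2 -7 -4]) = 149
  + (7) · M_42   where M_42 = det([-3 6 5; 2 -1 -5; -1 -7 -4]) = 96
  + (2) · M_44   where M_44 = det([-3 -5 6; 2 -4 -1; -1 2 -7]) = -165
det = (-1)·(6)·(149) + (+1)·(7)·(96) + (+1)·(2)·(-165) = -552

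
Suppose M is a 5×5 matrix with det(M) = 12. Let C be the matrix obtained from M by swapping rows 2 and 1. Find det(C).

The determinant is -12.

Swapping two rows multiplies the determinant by −1.
det(C) = (-1)·(12) = -12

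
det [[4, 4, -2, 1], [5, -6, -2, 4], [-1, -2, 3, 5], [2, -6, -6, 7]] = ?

Expand along row 1:
  + (4) · M_11   where M_11 = det([-6 -2 4; -2 3 5; -6 -6 7]) = -154
  − (4) · M_12   where M_12 = det([5 -2 4; -1 3 5; 2 -6 7]) = 221
  + (-2) · M_13   where M_13 = det([5 -6 4; -1 -2 5; 2 -6 7]) = 18
  − (1) · M_14   where M_14 = det([5 -6 -2; -1 -2 3; 2 -6 -6]) = 130
det = (+1)·(4)·(-154) + (-1)·(4)·(221) + (+1)·(-2)·(18) + (-1)·(1)·(130) = -1666

The determinant is -1666.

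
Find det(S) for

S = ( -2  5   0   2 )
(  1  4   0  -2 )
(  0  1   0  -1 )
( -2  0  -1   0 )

Expand along column 3 (it has 3 zeros):
  − (-1) · M_43   where M_43 = det([-2 5 2; 1 4 -2; 0 1 -1]) = 11
det = (-1)·(-1)·(11) = 11

11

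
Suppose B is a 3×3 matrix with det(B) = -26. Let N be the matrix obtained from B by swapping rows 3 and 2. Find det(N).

det(N) = 26

Swapping two rows multiplies the determinant by −1.
det(N) = (-1)·(-26) = 26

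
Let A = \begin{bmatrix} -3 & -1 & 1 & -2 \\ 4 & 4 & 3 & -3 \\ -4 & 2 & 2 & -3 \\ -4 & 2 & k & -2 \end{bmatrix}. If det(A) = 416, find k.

k = 9

Expanding along the column containing k, det(A) is linear in k: det(A) = (54)·k + (-70).
Set (54)·k + (-70) = 416  ⇒  (54)·k = 486  ⇒  k = 9.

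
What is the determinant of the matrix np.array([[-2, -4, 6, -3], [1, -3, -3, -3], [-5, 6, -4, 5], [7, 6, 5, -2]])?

Expand along row 1:
  + (-2) · M_11   where M_11 = det([-3 -3 -3; 6 -4 5; 6 5 -2]) = -237
  − (-4) · M_12   where M_12 = det([1 -3 -3; -5 -4 5; 7 5 -2]) = -101
  + (6) · M_13   where M_13 = det([1 -3 -3; -5 6 5; 7 6 -2]) = 99
  − (-3) · M_14   where M_14 = det([1 -3 -3; -5 6 -4; 7 6 5]) = 279
det = (+1)·(-2)·(-237) + (-1)·(-4)·(-101) + (+1)·(6)·(99) + (-1)·(-3)·(279) = 1501

1501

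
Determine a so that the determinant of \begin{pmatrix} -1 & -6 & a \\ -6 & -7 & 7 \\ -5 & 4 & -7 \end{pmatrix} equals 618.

-3

Expanding along the column containing a, det(M) is linear in a: det(M) = (-59)·a + (441).
Set (-59)·a + (441) = 618  ⇒  (-59)·a = 177  ⇒  a = -3.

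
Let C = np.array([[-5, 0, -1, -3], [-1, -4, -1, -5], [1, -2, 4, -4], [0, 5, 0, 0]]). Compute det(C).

-510

Expand along row 4 (it has 3 zeros):
  + (5) · M_42   where M_42 = det([-5 -1 -3; -1 -1 -5; 1 4 -4]) = -102
det = (+1)·(5)·(-102) = -510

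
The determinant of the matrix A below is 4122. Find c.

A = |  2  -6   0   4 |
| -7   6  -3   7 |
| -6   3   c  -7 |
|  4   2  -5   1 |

-4

Expanding along the column containing c, det(A) is linear in c: det(A) = (-378)·c + (2610).
Set (-378)·c + (2610) = 4122  ⇒  (-378)·c = 1512  ⇒  c = -4.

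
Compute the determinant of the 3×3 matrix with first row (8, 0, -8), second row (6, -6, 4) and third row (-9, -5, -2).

928

Expand along column 2:
  + (-6) · |8 -8; -9 -2| = (-6)·(-16 − 72) = 528
  − (-5) · |8 -8; 6 4| = −(-5)·(32 − (-48)) = 400
Sum: (528) + (400) = 928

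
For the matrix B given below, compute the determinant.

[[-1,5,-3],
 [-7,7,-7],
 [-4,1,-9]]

The determinant is -182.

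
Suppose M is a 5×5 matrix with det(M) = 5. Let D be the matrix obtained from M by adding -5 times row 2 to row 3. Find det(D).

Adding a multiple of one row to another leaves the determinant unchanged.
det(D) = (1)·(5) = 5

5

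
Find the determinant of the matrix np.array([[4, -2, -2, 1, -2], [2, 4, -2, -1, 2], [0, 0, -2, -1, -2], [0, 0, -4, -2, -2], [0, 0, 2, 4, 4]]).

The matrix is block upper-triangular with a 2×2 block and a 3×3 block on the diagonal, so its determinant equals the product of the determinants of the diagonal blocks.
det of the 2×2 block = 20
det of the 3×3 block = 12
det = (20)·(12) = 240

240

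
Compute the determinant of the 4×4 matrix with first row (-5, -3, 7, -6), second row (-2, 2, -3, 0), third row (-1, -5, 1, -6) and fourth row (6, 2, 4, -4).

-1568

Expand along row 2 (it has 1 zero):
  − (-2) · M_21   where M_21 = det([-3 7 -6; -5 1 -6; 2 4 -4]) = -152
  + (2) · M_22   where M_22 = det([-5 7 -6; -1 1 -6; 6 4 -4]) = -320
  − (-3) · M_23   where M_23 = det([-5 -3 -6; -1 -5 -6; 6 2 -4]) = -208
det = (-1)·(-2)·(-152) + (+1)·(2)·(-320) + (-1)·(-3)·(-208) = -1568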